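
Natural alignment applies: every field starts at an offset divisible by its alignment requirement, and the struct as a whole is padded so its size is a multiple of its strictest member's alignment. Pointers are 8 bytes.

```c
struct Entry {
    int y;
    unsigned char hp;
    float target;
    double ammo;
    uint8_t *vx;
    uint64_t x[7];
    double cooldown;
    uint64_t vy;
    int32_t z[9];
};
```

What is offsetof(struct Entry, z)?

0..4  y  (4B, 4-aligned)
4..5  hp  (1B, 1-aligned)
5..8  -- padding (3B)
8..12  target  (4B, 4-aligned)
12..16  -- padding (4B)
16..24  ammo  (8B, 8-aligned)
24..32  vx  (8B, 8-aligned)
32..88  x  (56B, 8-aligned)
88..96  cooldown  (8B, 8-aligned)
96..104  vy  (8B, 8-aligned)
104..140  z  (36B, 4-aligned)

104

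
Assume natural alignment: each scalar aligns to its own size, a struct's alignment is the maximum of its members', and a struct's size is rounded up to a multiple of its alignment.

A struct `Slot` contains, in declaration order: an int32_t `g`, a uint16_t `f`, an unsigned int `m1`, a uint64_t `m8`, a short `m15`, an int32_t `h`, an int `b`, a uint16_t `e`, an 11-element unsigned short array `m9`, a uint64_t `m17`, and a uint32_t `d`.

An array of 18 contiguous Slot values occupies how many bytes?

1440

g at 0 (size 4, align 4) → ends 4
f at 4 (size 2, align 2) → ends 6
pad 2 to align 4 for m1
m1 at 8 (size 4, align 4) → ends 12
pad 4 to align 8 for m8
m8 at 16 (size 8, align 8) → ends 24
m15 at 24 (size 2, align 2) → ends 26
pad 2 to align 4 for h
h at 28 (size 4, align 4) → ends 32
b at 32 (size 4, align 4) → ends 36
e at 36 (size 2, align 2) → ends 38
m9 at 38 (size 22, align 2) → ends 60
pad 4 to align 8 for m17
m17 at 64 (size 8, align 8) → ends 72
d at 72 (size 4, align 4) → ends 76
tail pad 4 to reach multiple of 8
total 80 bytes, alignment 8
array of 18: 18 × 80 = 1440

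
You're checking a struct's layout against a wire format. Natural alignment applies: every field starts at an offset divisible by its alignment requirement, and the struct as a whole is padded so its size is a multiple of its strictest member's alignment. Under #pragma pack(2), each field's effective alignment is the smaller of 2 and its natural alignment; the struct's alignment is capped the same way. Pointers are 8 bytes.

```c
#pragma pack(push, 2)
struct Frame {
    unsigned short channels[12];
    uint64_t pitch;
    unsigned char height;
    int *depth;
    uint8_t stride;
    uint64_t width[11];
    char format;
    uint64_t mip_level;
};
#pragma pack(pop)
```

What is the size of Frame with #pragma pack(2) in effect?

channels at 0 (size 24, align 2) → ends 24
pitch at 24 (size 8, align 2) → ends 32
height at 32 (size 1, align 1) → ends 33
pad 1 to align 2 for depth
depth at 34 (size 8, align 2) → ends 42
stride at 42 (size 1, align 1) → ends 43
pad 1 to align 2 for width
width at 44 (size 88, align 2) → ends 132
format at 132 (size 1, align 1) → ends 133
pad 1 to align 2 for mip_level
mip_level at 134 (size 8, align 2) → ends 142
total 142 bytes, alignment 2

142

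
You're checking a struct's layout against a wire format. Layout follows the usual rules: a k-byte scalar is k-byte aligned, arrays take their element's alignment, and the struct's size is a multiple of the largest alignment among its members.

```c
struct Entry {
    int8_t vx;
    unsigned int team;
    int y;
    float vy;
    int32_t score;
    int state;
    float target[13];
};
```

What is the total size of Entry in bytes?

0..1  vx  (1B, 1-aligned)
1..4  -- padding (3B)
4..8  team  (4B, 4-aligned)
8..12  y  (4B, 4-aligned)
12..16  vy  (4B, 4-aligned)
16..20  score  (4B, 4-aligned)
20..24  state  (4B, 4-aligned)
24..76  target  (52B, 4-aligned)
sizeof = 76, alignof = 4

76 bytes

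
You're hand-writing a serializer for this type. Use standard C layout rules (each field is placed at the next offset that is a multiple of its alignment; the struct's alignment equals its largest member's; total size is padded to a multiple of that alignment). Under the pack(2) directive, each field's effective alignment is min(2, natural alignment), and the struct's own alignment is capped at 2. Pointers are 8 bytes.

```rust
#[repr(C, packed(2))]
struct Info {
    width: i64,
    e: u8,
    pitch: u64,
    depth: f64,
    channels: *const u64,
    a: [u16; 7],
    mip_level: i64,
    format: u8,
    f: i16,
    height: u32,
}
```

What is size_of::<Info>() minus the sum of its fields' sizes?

width at 0 (size 8, align 2) → ends 8
e at 8 (size 1, align 1) → ends 9
pad 1 to align 2 for pitch
pitch at 10 (size 8, align 2) → ends 18
depth at 18 (size 8, align 2) → ends 26
channels at 26 (size 8, align 2) → ends 34
a at 34 (size 14, align 2) → ends 48
mip_level at 48 (size 8, align 2) → ends 56
format at 56 (size 1, align 1) → ends 57
pad 1 to align 2 for f
f at 58 (size 2, align 2) → ends 60
height at 60 (size 4, align 2) → ends 64
total 64 bytes, alignment 2
data bytes 62, size 64 → padding 2

2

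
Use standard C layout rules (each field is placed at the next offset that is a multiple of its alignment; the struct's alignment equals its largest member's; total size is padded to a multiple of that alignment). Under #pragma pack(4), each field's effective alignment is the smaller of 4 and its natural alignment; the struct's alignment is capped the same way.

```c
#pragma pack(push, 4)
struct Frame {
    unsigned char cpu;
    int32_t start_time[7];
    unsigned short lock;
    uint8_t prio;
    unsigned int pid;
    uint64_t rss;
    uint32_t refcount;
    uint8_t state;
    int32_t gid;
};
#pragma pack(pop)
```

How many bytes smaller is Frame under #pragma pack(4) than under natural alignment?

4

natural layout:
  @0: cpu [1B, align 1] → 1
  +3 pad (align 4)
  @4: start_time [28B, align 4] → 32
  @32: lock [2B, align 2] → 34
  @34: prio [1B, align 1] → 35
  +1 pad (align 4)
  @36: pid [4B, align 4] → 40
  @40: rss [8B, align 8] → 48
  @48: refcount [4B, align 4] → 52
  @52: state [1B, align 1] → 53
  +3 pad (align 4)
  @56: gid [4B, align 4] → 60
  +4 tail pad (align 8)
  size 64, align 8
packed(4) layout:
  @0: cpu [1B, align 1] → 1
  +3 pad (align 4)
  @4: start_time [28B, align 4] → 32
  @32: lock [2B, align 2] → 34
  @34: prio [1B, align 1] → 35
  +1 pad (align 4)
  @36: pid [4B, align 4] → 40
  @40: rss [8B, align 4] → 48
  @48: refcount [4B, align 4] → 52
  @52: state [1B, align 1] → 53
  +3 pad (align 4)
  @56: gid [4B, align 4] → 60
  size 60, align 4
64 − 60 = 4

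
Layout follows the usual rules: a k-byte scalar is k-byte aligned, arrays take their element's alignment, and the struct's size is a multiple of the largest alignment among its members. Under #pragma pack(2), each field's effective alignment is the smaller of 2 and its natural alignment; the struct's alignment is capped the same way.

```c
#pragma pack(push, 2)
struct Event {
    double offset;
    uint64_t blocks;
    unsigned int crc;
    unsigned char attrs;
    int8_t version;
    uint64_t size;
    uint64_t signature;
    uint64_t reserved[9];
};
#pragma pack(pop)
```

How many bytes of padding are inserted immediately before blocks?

offset at 0 (size 8, align 2) → ends 8
blocks at 8 (size 8, align 2) → ends 16

0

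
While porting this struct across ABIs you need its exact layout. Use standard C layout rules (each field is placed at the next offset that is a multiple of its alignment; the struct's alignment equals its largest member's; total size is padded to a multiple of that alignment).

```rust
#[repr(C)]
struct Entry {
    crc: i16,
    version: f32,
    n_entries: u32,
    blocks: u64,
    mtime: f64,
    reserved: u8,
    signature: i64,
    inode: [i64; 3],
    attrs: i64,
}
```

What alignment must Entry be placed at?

member alignments: crc=2, version=4, n_entries=4, blocks=8, mtime=8, reserved=1, signature=8, inode=8, attrs=8
max = 8

8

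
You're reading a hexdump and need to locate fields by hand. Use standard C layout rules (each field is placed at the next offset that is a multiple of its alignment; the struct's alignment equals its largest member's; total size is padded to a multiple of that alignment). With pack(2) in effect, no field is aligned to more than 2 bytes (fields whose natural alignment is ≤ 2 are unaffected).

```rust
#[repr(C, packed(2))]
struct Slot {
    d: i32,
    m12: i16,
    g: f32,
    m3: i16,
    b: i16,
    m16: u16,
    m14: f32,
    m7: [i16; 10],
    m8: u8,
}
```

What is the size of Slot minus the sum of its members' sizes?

1

0..4  d  (4B, 2-aligned)
4..6  m12  (2B, 2-aligned)
6..10  g  (4B, 2-aligned)
10..12  m3  (2B, 2-aligned)
12..14  b  (2B, 2-aligned)
14..16  m16  (2B, 2-aligned)
16..20  m14  (4B, 2-aligned)
20..40  m7  (20B, 2-aligned)
40..41  m8  (1B, 1-aligned)
41..42  -- tail padding (1B)
sizeof = 42, alignof = 2
data bytes 41, size 42 → padding 1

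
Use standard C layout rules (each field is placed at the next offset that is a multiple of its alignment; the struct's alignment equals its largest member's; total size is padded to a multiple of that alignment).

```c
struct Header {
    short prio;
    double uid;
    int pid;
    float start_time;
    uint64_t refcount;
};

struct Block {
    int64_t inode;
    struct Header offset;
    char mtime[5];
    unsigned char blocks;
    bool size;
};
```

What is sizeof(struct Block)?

Header: 0..2  prio  (2B, 2-aligned); 2..8  -- padding (6B); 8..16  uid  (8B, 8-aligned); 16..20  pid  (4B, 4-aligned); 20..24  start_time  (4B, 4-aligned); 24..32  refcount  (8B, 8-aligned); sizeof = 32, alignof = 8
0..8  inode  (8B, 8-aligned)
8..40  offset  (32B, 8-aligned)
40..45  mtime  (5B, 1-aligned)
45..46  blocks  (1B, 1-aligned)
46..47  size  (1B, 1-aligned)
47..48  -- tail padding (1B)
sizeof = 48, alignof = 8

48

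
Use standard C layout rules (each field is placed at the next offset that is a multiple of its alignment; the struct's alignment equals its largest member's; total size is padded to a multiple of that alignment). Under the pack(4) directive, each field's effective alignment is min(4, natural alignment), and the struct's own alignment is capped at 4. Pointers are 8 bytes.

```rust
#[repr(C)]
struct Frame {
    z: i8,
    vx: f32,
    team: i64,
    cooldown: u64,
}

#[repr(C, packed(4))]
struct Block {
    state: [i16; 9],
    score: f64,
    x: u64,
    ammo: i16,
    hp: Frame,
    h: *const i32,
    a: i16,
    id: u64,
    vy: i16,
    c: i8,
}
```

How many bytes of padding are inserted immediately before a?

0

Frame: z at 0 (size 1, align 1) → ends 1; pad 3 to align 4 for vx; vx at 4 (size 4, align 4) → ends 8; team at 8 (size 8, align 8) → ends 16; cooldown at 16 (size 8, align 8) → ends 24; total 24 bytes, alignment 8
state at 0 (size 18, align 2) → ends 18
pad 2 to align 4 for score
score at 20 (size 8, align 4) → ends 28
x at 28 (size 8, align 4) → ends 36
ammo at 36 (size 2, align 2) → ends 38
pad 2 to align 4 for hp
hp at 40 (size 24, align 4) → ends 64
h at 64 (size 8, align 4) → ends 72
a at 72 (size 2, align 2) → ends 74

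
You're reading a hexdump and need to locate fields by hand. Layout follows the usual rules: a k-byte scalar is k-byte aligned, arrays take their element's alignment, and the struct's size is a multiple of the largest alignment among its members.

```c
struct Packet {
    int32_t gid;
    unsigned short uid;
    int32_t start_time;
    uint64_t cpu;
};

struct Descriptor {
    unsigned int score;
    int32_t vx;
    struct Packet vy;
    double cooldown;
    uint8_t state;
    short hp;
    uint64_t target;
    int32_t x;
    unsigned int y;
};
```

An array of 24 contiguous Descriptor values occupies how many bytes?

Packet: gid at 0 (size 4, align 4) → ends 4; uid at 4 (size 2, align 2) → ends 6; pad 2 to align 4 for start_time; start_time at 8 (size 4, align 4) → ends 12; pad 4 to align 8 for cpu; cpu at 16 (size 8, align 8) → ends 24; total 24 bytes, alignment 8
score at 0 (size 4, align 4) → ends 4
vx at 4 (size 4, align 4) → ends 8
vy at 8 (size 24, align 8) → ends 32
cooldown at 32 (size 8, align 8) → ends 40
state at 40 (size 1, align 1) → ends 41
pad 1 to align 2 for hp
hp at 42 (size 2, align 2) → ends 44
pad 4 to align 8 for target
target at 48 (size 8, align 8) → ends 56
x at 56 (size 4, align 4) → ends 60
y at 60 (size 4, align 4) → ends 64
total 64 bytes, alignment 8
array of 24: 24 × 64 = 1536

1536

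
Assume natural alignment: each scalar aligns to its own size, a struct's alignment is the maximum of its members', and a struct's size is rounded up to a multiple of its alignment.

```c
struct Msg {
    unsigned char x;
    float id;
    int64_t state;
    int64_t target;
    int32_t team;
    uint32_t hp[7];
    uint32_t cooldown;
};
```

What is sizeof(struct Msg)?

64 bytes

0..1  x  (1B, 1-aligned)
1..4  -- padding (3B)
4..8  id  (4B, 4-aligned)
8..16  state  (8B, 8-aligned)
16..24  target  (8B, 8-aligned)
24..28  team  (4B, 4-aligned)
28..56  hp  (28B, 4-aligned)
56..60  cooldown  (4B, 4-aligned)
60..64  -- tail padding (4B)
sizeof = 64, alignof = 8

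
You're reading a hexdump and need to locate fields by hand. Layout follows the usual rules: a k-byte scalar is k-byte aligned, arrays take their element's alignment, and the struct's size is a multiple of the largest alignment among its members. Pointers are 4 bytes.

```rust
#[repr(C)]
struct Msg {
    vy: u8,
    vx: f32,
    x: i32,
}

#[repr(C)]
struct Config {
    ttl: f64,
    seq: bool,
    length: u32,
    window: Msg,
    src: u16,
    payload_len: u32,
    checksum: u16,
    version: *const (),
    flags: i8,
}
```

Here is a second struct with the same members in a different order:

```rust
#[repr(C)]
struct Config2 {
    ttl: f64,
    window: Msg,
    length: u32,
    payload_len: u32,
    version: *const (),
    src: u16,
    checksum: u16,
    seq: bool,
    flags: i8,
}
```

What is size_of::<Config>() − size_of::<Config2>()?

8

Msg: 0..1  vy  (1B, 1-aligned); 1..4  -- padding (3B); 4..8  vx  (4B, 4-aligned); 8..12  x  (4B, 4-aligned); sizeof = 12, alignof = 4
0..8  ttl  (8B, 8-aligned)
8..9  seq  (1B, 1-aligned)
9..12  -- padding (3B)
12..16  length  (4B, 4-aligned)
16..28  window  (12B, 4-aligned)
28..30  src  (2B, 2-aligned)
30..32  -- padding (2B)
32..36  payload_len  (4B, 4-aligned)
36..38  checksum  (2B, 2-aligned)
38..40  -- padding (2B)
40..44  version  (4B, 4-aligned)
44..45  flags  (1B, 1-aligned)
45..48  -- tail padding (3B)
sizeof = 48, alignof = 8
— Config2 —
0..8  ttl  (8B, 8-aligned)
8..20  window  (12B, 4-aligned)
20..24  length  (4B, 4-aligned)
24..28  payload_len  (4B, 4-aligned)
28..32  version  (4B, 4-aligned)
32..34  src  (2B, 2-aligned)
34..36  checksum  (2B, 2-aligned)
36..37  seq  (1B, 1-aligned)
37..38  flags  (1B, 1-aligned)
38..40  -- tail padding (2B)
sizeof = 40, alignof = 8
48 − 40 = 8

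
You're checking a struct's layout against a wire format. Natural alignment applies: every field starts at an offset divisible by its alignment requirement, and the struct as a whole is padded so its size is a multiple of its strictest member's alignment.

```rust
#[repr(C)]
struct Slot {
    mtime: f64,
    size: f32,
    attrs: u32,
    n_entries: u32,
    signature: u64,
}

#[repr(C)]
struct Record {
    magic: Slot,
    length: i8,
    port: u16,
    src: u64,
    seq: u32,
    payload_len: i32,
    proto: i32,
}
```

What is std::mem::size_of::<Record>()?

Slot: @0: mtime [8B, align 8] → 8; @8: size [4B, align 4] → 12; @12: attrs [4B, align 4] → 16; @16: n_entries [4B, align 4] → 20; +4 pad (align 8); @24: signature [8B, align 8] → 32; size 32, align 8
@0: magic [32B, align 8] → 32
@32: length [1B, align 1] → 33
+1 pad (align 2)
@34: port [2B, align 2] → 36
+4 pad (align 8)
@40: src [8B, align 8] → 48
@48: seq [4B, align 4] → 52
@52: payload_len [4B, align 4] → 56
@56: proto [4B, align 4] → 60
+4 tail pad (align 8)
size 64, align 8

64 bytes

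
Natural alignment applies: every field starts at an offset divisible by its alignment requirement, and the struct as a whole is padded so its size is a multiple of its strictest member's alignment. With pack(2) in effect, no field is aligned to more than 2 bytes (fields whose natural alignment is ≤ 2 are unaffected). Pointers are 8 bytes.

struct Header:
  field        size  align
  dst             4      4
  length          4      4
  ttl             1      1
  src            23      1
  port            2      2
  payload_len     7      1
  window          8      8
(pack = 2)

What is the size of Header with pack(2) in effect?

dst at 0 (size 4, align 2) → ends 4
length at 4 (size 4, align 2) → ends 8
ttl at 8 (size 1, align 1) → ends 9
src at 9 (size 23, align 1) → ends 32
port at 32 (size 2, align 2) → ends 34
payload_len at 34 (size 7, align 1) → ends 41
pad 1 to align 2 for window
window at 42 (size 8, align 2) → ends 50
total 50 bytes, alignment 2

50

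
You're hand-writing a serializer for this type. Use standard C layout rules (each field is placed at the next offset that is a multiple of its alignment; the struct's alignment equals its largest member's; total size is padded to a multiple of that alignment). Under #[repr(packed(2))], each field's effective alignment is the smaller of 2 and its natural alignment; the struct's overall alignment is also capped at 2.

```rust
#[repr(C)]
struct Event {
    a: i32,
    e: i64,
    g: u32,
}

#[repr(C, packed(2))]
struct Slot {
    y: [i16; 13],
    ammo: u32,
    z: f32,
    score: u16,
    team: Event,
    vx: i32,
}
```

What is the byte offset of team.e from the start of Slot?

44

Event: a at 0 (size 4, align 4) → ends 4; pad 4 to align 8 for e; e at 8 (size 8, align 8) → ends 16; g at 16 (size 4, align 4) → ends 20; tail pad 4 to reach multiple of 8; total 24 bytes, alignment 8
y at 0 (size 26, align 2) → ends 26
ammo at 26 (size 4, align 2) → ends 30
z at 30 (size 4, align 2) → ends 34
score at 34 (size 2, align 2) → ends 36
team at 36 (size 24, align 2) → ends 60
within Event: e at 8
36 + 8 = 44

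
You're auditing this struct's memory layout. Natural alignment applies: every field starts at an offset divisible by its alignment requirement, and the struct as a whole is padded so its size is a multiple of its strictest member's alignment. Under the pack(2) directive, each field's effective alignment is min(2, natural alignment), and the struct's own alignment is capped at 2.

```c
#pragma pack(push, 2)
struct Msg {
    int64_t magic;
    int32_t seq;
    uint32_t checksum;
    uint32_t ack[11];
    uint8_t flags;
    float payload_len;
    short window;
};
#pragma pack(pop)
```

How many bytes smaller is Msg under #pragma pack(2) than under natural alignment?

natural layout:
  0..8  magic  (8B, 8-aligned)
  8..12  seq  (4B, 4-aligned)
  12..16  checksum  (4B, 4-aligned)
  16..60  ack  (44B, 4-aligned)
  60..61  flags  (1B, 1-aligned)
  61..64  -- padding (3B)
  64..68  payload_len  (4B, 4-aligned)
  68..70  window  (2B, 2-aligned)
  70..72  -- tail padding (2B)
  sizeof = 72, alignof = 8
packed(2) layout:
  0..8  magic  (8B, 2-aligned)
  8..12  seq  (4B, 2-aligned)
  12..16  checksum  (4B, 2-aligned)
  16..60  ack  (44B, 2-aligned)
  60..61  flags  (1B, 1-aligned)
  61..62  -- padding (1B)
  62..66  payload_len  (4B, 2-aligned)
  66..68  window  (2B, 2-aligned)
  sizeof = 68, alignof = 2
72 − 68 = 4

4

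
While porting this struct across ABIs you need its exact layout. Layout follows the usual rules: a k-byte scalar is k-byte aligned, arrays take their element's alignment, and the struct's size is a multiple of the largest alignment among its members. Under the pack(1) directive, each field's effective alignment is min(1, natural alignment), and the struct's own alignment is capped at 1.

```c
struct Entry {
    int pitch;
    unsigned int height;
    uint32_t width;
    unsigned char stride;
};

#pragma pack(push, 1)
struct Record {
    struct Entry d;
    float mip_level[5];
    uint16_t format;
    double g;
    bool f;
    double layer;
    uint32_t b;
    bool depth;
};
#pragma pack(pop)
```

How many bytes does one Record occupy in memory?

60 bytes

Entry: pitch at 0 (size 4, align 4) → ends 4; height at 4 (size 4, align 4) → ends 8; width at 8 (size 4, align 4) → ends 12; stride at 12 (size 1, align 1) → ends 13; tail pad 3 to reach multiple of 4; total 16 bytes, alignment 4
d at 0 (size 16, align 1) → ends 16
mip_level at 16 (size 20, align 1) → ends 36
format at 36 (size 2, align 1) → ends 38
g at 38 (size 8, align 1) → ends 46
f at 46 (size 1, align 1) → ends 47
layer at 47 (size 8, align 1) → ends 55
b at 55 (size 4, align 1) → ends 59
depth at 59 (size 1, align 1) → ends 60
total 60 bytes, alignment 1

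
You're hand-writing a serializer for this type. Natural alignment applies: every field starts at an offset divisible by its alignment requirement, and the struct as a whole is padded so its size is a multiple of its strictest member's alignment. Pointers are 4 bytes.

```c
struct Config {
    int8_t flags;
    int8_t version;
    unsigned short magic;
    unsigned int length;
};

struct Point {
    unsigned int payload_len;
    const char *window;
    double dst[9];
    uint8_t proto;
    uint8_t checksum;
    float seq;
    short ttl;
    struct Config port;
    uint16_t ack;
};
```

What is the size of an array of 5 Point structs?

520

Config: flags at 0 (size 1, align 1) → ends 1; version at 1 (size 1, align 1) → ends 2; magic at 2 (size 2, align 2) → ends 4; length at 4 (size 4, align 4) → ends 8; total 8 bytes, alignment 4
payload_len at 0 (size 4, align 4) → ends 4
window at 4 (size 4, align 4) → ends 8
dst at 8 (size 72, align 8) → ends 80
proto at 80 (size 1, align 1) → ends 81
checksum at 81 (size 1, align 1) → ends 82
pad 2 to align 4 for seq
seq at 84 (size 4, align 4) → ends 88
ttl at 88 (size 2, align 2) → ends 90
pad 2 to align 4 for port
port at 92 (size 8, align 4) → ends 100
ack at 100 (size 2, align 2) → ends 102
tail pad 2 to reach multiple of 8
total 104 bytes, alignment 8
array of 5: 5 × 104 = 520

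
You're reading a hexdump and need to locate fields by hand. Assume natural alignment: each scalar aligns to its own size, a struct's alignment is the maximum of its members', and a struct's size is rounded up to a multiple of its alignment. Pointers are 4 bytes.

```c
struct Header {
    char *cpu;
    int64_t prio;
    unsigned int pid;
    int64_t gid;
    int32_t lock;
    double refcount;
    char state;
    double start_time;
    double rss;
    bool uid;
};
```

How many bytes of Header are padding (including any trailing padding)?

@0: cpu [4B, align 4] → 4
+4 pad (align 8)
@8: prio [8B, align 8] → 16
@16: pid [4B, align 4] → 20
+4 pad (align 8)
@24: gid [8B, align 8] → 32
@32: lock [4B, align 4] → 36
+4 pad (align 8)
@40: refcount [8B, align 8] → 48
@48: state [1B, align 1] → 49
+7 pad (align 8)
@56: start_time [8B, align 8] → 64
@64: rss [8B, align 8] → 72
@72: uid [1B, align 1] → 73
+7 tail pad (align 8)
size 80, align 8
data bytes 54, size 80 → padding 26

26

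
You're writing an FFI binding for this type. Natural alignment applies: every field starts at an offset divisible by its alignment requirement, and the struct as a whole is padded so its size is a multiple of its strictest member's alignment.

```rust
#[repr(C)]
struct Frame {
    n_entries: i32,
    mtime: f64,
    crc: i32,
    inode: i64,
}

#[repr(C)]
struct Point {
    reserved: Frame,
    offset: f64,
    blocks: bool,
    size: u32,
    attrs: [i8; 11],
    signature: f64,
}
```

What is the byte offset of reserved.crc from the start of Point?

Frame: 0..4  n_entries  (4B, 4-aligned); 4..8  -- padding (4B); 8..16  mtime  (8B, 8-aligned); 16..20  crc  (4B, 4-aligned); 20..24  -- padding (4B); 24..32  inode  (8B, 8-aligned); sizeof = 32, alignof = 8
0..32  reserved  (32B, 8-aligned)
within Frame: crc at 16
0 + 16 = 16

16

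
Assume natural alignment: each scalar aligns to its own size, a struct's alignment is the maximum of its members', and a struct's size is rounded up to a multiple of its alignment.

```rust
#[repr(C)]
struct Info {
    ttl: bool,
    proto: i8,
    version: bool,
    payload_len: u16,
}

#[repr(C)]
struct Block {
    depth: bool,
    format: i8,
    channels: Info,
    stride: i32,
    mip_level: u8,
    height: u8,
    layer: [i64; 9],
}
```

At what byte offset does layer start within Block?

16

Info: ttl at 0 (size 1, align 1) → ends 1; proto at 1 (size 1, align 1) → ends 2; version at 2 (size 1, align 1) → ends 3; pad 1 to align 2 for payload_len; payload_len at 4 (size 2, align 2) → ends 6; total 6 bytes, alignment 2
depth at 0 (size 1, align 1) → ends 1
format at 1 (size 1, align 1) → ends 2
channels at 2 (size 6, align 2) → ends 8
stride at 8 (size 4, align 4) → ends 12
mip_level at 12 (size 1, align 1) → ends 13
height at 13 (size 1, align 1) → ends 14
pad 2 to align 8 for layer
layer at 16 (size 72, align 8) → ends 88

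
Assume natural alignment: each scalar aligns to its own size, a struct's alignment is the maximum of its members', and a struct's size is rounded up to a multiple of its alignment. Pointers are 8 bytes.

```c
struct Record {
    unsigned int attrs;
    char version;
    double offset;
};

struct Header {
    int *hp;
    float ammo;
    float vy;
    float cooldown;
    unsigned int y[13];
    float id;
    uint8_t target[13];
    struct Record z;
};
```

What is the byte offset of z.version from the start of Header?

Record: 0..4  attrs  (4B, 4-aligned); 4..5  version  (1B, 1-aligned); 5..8  -- padding (3B); 8..16  offset  (8B, 8-aligned); sizeof = 16, alignof = 8
0..8  hp  (8B, 8-aligned)
8..12  ammo  (4B, 4-aligned)
12..16  vy  (4B, 4-aligned)
16..20  cooldown  (4B, 4-aligned)
20..72  y  (52B, 4-aligned)
72..76  id  (4B, 4-aligned)
76..89  target  (13B, 1-aligned)
89..96  -- padding (7B)
96..112  z  (16B, 8-aligned)
within Record: version at 4
96 + 4 = 100

100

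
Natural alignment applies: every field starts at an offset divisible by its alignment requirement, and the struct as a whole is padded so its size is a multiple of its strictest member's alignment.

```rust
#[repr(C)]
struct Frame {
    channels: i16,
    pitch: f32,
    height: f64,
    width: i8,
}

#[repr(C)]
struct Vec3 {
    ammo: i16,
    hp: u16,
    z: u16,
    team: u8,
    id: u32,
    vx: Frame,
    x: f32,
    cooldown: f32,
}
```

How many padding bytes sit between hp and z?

0

Frame: channels at 0 (size 2, align 2) → ends 2; pad 2 to align 4 for pitch; pitch at 4 (size 4, align 4) → ends 8; height at 8 (size 8, align 8) → ends 16; width at 16 (size 1, align 1) → ends 17; tail pad 7 to reach multiple of 8; total 24 bytes, alignment 8
ammo at 0 (size 2, align 2) → ends 2
hp at 2 (size 2, align 2) → ends 4
z at 4 (size 2, align 2) → ends 6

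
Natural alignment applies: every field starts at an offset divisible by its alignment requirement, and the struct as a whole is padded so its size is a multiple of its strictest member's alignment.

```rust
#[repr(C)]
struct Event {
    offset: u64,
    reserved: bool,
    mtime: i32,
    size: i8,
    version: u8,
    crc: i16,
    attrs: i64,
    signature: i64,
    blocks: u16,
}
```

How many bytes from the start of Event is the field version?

17

@0: offset [8B, align 8] → 8
@8: reserved [1B, align 1] → 9
+3 pad (align 4)
@12: mtime [4B, align 4] → 16
@16: size [1B, align 1] → 17
@17: version [1B, align 1] → 18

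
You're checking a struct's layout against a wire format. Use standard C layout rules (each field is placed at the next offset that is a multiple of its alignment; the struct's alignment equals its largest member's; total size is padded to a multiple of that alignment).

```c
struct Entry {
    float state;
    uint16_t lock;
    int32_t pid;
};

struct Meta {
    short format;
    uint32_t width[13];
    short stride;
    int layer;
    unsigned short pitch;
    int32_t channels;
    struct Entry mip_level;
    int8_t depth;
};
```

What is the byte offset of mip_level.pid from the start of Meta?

80

Entry: state at 0 (size 4, align 4) → ends 4; lock at 4 (size 2, align 2) → ends 6; pad 2 to align 4 for pid; pid at 8 (size 4, align 4) → ends 12; total 12 bytes, alignment 4
format at 0 (size 2, align 2) → ends 2
pad 2 to align 4 for width
width at 4 (size 52, align 4) → ends 56
stride at 56 (size 2, align 2) → ends 58
pad 2 to align 4 for layer
layer at 60 (size 4, align 4) → ends 64
pitch at 64 (size 2, align 2) → ends 66
pad 2 to align 4 for channels
channels at 68 (size 4, align 4) → ends 72
mip_level at 72 (size 12, align 4) → ends 84
within Entry: pid at 8
72 + 8 = 80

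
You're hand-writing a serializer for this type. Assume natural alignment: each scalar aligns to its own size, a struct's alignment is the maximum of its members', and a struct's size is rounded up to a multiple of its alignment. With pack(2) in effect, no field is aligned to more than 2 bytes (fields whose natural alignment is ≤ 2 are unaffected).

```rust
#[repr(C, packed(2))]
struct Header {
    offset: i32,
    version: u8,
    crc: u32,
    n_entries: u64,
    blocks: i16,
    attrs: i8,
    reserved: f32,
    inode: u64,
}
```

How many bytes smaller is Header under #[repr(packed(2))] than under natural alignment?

natural layout:
  offset at 0 (size 4, align 4) → ends 4
  version at 4 (size 1, align 1) → ends 5
  pad 3 to align 4 for crc
  crc at 8 (size 4, align 4) → ends 12
  pad 4 to align 8 for n_entries
  n_entries at 16 (size 8, align 8) → ends 24
  blocks at 24 (size 2, align 2) → ends 26
  attrs at 26 (size 1, align 1) → ends 27
  pad 1 to align 4 for reserved
  reserved at 28 (size 4, align 4) → ends 32
  inode at 32 (size 8, align 8) → ends 40
  total 40 bytes, alignment 8
packed(2) layout:
  offset at 0 (size 4, align 2) → ends 4
  version at 4 (size 1, align 1) → ends 5
  pad 1 to align 2 for crc
  crc at 6 (size 4, align 2) → ends 10
  n_entries at 10 (size 8, align 2) → ends 18
  blocks at 18 (size 2, align 2) → ends 20
  attrs at 20 (size 1, align 1) → ends 21
  pad 1 to align 2 for reserved
  reserved at 22 (size 4, align 2) → ends 26
  inode at 26 (size 8, align 2) → ends 34
  total 34 bytes, alignment 2
40 − 34 = 6

6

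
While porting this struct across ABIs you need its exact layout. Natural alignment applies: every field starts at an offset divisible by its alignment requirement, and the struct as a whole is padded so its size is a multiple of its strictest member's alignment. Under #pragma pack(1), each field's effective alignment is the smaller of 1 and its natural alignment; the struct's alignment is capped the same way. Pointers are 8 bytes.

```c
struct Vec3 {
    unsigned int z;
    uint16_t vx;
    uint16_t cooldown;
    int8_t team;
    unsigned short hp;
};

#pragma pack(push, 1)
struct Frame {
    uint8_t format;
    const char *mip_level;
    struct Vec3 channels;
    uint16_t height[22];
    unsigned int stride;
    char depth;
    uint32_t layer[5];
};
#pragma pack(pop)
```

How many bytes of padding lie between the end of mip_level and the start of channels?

Vec3: z at 0 (size 4, align 4) → ends 4; vx at 4 (size 2, align 2) → ends 6; cooldown at 6 (size 2, align 2) → ends 8; team at 8 (size 1, align 1) → ends 9; pad 1 to align 2 for hp; hp at 10 (size 2, align 2) → ends 12; total 12 bytes, alignment 4
format at 0 (size 1, align 1) → ends 1
mip_level at 1 (size 8, align 1) → ends 9
channels at 9 (size 12, align 1) → ends 21

0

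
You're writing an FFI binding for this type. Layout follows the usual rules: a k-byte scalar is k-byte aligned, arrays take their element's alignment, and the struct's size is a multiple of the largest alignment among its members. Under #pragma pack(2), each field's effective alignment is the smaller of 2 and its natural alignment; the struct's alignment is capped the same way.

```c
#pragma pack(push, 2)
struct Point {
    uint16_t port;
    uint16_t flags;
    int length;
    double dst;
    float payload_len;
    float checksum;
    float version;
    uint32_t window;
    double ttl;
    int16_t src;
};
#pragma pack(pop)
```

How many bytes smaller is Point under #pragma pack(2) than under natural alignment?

6

natural layout:
  0..2  port  (2B, 2-aligned)
  2..4  flags  (2B, 2-aligned)
  4..8  length  (4B, 4-aligned)
  8..16  dst  (8B, 8-aligned)
  16..20  payload_len  (4B, 4-aligned)
  20..24  checksum  (4B, 4-aligned)
  24..28  version  (4B, 4-aligned)
  28..32  window  (4B, 4-aligned)
  32..40  ttl  (8B, 8-aligned)
  40..42  src  (2B, 2-aligned)
  42..48  -- tail padding (6B)
  sizeof = 48, alignof = 8
packed(2) layout:
  0..2  port  (2B, 2-aligned)
  2..4  flags  (2B, 2-aligned)
  4..8  length  (4B, 2-aligned)
  8..16  dst  (8B, 2-aligned)
  16..20  payload_len  (4B, 2-aligned)
  20..24  checksum  (4B, 2-aligned)
  24..28  version  (4B, 2-aligned)
  28..32  window  (4B, 2-aligned)
  32..40  ttl  (8B, 2-aligned)
  40..42  src  (2B, 2-aligned)
  sizeof = 42, alignof = 2
48 − 42 = 6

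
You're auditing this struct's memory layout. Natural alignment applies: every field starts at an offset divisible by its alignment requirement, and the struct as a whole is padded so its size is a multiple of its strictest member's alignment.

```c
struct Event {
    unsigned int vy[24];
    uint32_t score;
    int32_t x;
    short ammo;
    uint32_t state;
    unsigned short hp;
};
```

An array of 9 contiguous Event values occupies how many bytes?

1044

@0: vy [96B, align 4] → 96
@96: score [4B, align 4] → 100
@100: x [4B, align 4] → 104
@104: ammo [2B, align 2] → 106
+2 pad (align 4)
@108: state [4B, align 4] → 112
@112: hp [2B, align 2] → 114
+2 tail pad (align 4)
size 116, align 4
array of 9: 9 × 116 = 1044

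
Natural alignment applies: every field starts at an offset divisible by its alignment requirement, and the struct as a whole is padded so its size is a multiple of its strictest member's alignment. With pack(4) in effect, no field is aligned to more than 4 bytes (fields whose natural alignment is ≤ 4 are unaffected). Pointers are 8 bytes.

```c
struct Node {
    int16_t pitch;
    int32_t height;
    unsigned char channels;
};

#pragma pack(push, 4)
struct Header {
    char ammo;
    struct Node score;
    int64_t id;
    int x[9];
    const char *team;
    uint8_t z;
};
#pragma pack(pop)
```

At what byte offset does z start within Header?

Node: @0: pitch [2B, align 2] → 2; +2 pad (align 4); @4: height [4B, align 4] → 8; @8: channels [1B, align 1] → 9; +3 tail pad (align 4); size 12, align 4
@0: ammo [1B, align 1] → 1
+3 pad (align 4)
@4: score [12B, align 4] → 16
@16: id [8B, align 4] → 24
@24: x [36B, align 4] → 60
@60: team [8B, align 4] → 68
@68: z [1B, align 1] → 69

68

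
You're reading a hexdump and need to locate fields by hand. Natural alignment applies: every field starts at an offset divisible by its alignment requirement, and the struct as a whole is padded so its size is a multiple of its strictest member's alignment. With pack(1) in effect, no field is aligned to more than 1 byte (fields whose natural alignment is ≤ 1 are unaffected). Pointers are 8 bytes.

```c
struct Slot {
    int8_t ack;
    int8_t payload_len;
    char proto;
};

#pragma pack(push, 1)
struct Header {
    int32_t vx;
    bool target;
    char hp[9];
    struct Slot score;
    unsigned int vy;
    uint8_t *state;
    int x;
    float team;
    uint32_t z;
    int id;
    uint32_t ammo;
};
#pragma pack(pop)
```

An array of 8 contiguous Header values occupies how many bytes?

392

Slot: 0..1  ack  (1B, 1-aligned); 1..2  payload_len  (1B, 1-aligned); 2..3  proto  (1B, 1-aligned); sizeof = 3, alignof = 1
0..4  vx  (4B, 1-aligned)
4..5  target  (1B, 1-aligned)
5..14  hp  (9B, 1-aligned)
14..17  score  (3B, 1-aligned)
17..21  vy  (4B, 1-aligned)
21..29  state  (8B, 1-aligned)
29..33  x  (4B, 1-aligned)
33..37  team  (4B, 1-aligned)
37..41  z  (4B, 1-aligned)
41..45  id  (4B, 1-aligned)
45..49  ammo  (4B, 1-aligned)
sizeof = 49, alignof = 1
array of 8: 8 × 49 = 392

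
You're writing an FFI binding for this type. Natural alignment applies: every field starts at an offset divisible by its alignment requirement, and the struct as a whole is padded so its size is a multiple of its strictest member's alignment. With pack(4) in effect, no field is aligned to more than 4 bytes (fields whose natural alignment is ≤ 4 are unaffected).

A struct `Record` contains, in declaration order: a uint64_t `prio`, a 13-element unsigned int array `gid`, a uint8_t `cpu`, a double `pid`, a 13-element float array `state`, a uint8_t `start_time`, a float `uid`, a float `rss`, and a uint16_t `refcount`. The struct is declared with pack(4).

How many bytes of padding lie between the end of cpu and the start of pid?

3

@0: prio [8B, align 4] → 8
@8: gid [52B, align 4] → 60
@60: cpu [1B, align 1] → 61
+3 pad (align 4)
@64: pid [8B, align 4] → 72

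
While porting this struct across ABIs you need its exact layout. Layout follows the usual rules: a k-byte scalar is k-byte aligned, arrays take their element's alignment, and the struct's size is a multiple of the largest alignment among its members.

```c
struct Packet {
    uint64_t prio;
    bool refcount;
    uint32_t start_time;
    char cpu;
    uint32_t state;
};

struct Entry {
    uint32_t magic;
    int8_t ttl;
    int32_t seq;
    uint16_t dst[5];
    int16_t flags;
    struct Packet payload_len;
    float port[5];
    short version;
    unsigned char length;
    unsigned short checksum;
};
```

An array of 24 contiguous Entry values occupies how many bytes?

1920

Packet: prio at 0 (size 8, align 8) → ends 8; refcount at 8 (size 1, align 1) → ends 9; pad 3 to align 4 for start_time; start_time at 12 (size 4, align 4) → ends 16; cpu at 16 (size 1, align 1) → ends 17; pad 3 to align 4 for state; state at 20 (size 4, align 4) → ends 24; total 24 bytes, alignment 8
magic at 0 (size 4, align 4) → ends 4
ttl at 4 (size 1, align 1) → ends 5
pad 3 to align 4 for seq
seq at 8 (size 4, align 4) → ends 12
dst at 12 (size 10, align 2) → ends 22
flags at 22 (size 2, align 2) → ends 24
payload_len at 24 (size 24, align 8) → ends 48
port at 48 (size 20, align 4) → ends 68
version at 68 (size 2, align 2) → ends 70
length at 70 (size 1, align 1) → ends 71
pad 1 to align 2 for checksum
checksum at 72 (size 2, align 2) → ends 74
tail pad 6 to reach multiple of 8
total 80 bytes, alignment 8
array of 24: 24 × 80 = 1920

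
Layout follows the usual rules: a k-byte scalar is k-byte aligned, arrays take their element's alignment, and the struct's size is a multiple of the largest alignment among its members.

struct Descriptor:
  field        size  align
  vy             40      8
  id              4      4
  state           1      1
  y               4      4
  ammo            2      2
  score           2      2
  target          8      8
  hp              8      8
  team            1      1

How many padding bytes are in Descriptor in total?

vy at 0 (size 40, align 8) → ends 40
id at 40 (size 4, align 4) → ends 44
state at 44 (size 1, align 1) → ends 45
pad 3 to align 4 for y
y at 48 (size 4, align 4) → ends 52
ammo at 52 (size 2, align 2) → ends 54
score at 54 (size 2, align 2) → ends 56
target at 56 (size 8, align 8) → ends 64
hp at 64 (size 8, align 8) → ends 72
team at 72 (size 1, align 1) → ends 73
tail pad 7 to reach multiple of 8
total 80 bytes, alignment 8
data bytes 70, size 80 → padding 10

10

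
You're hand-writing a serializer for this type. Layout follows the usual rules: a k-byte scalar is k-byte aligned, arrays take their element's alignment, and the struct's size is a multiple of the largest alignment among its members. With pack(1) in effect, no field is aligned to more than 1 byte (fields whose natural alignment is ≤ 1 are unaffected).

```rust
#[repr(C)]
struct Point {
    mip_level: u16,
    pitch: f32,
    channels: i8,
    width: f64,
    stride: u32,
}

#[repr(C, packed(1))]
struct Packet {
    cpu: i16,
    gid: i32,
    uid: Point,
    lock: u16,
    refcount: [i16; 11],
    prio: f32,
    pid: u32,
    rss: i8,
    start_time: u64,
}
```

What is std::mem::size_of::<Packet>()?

Point: mip_level at 0 (size 2, align 2) → ends 2; pad 2 to align 4 for pitch; pitch at 4 (size 4, align 4) → ends 8; channels at 8 (size 1, align 1) → ends 9; pad 7 to align 8 for width; width at 16 (size 8, align 8) → ends 24; stride at 24 (size 4, align 4) → ends 28; tail pad 4 to reach multiple of 8; total 32 bytes, alignment 8
cpu at 0 (size 2, align 1) → ends 2
gid at 2 (size 4, align 1) → ends 6
uid at 6 (size 32, align 1) → ends 38
lock at 38 (size 2, align 1) → ends 40
refcount at 40 (size 22, align 1) → ends 62
prio at 62 (size 4, align 1) → ends 66
pid at 66 (size 4, align 1) → ends 70
rss at 70 (size 1, align 1) → ends 71
start_time at 71 (size 8, align 1) → ends 79
total 79 bytes, alignment 1

79 bytes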